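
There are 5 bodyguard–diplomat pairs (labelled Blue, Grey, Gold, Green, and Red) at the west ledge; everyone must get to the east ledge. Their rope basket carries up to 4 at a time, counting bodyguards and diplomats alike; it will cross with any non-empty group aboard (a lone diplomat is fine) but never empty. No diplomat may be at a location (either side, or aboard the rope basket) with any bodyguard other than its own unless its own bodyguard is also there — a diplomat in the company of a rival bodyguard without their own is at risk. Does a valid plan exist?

Yes

1. bodyguard Blue and diplomat Blue cross → the east ledge.
2. bodyguard Blue crosses ← the west ledge.
3. diplomat Gold, diplomat Green, diplomat Grey, and diplomat Red cross → the east ledge.
4. diplomat Blue crosses ← the west ledge.
5. bodyguard Gold, bodyguard Green, bodyguard Grey, and bodyguard Red cross → the east ledge.
6. bodyguard Grey and diplomat Grey cross ← the west ledge.
7. bodyguard Blue, bodyguard Grey, diplomat Blue, and diplomat Grey cross → the east ledge.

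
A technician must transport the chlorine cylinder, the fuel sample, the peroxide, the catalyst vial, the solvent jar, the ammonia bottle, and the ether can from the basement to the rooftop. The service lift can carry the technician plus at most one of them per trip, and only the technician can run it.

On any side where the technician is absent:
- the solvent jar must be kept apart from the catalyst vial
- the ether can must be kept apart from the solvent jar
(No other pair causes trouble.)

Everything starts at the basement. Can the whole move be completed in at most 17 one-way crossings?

Yes — this plan uses 15 crossings (≤ 17):
1. Technician goes to the rooftop with the solvent jar.
2. Technician goes back to the basement alone.
3. Technician goes to the rooftop with the chlorine cylinder.
4. Technician goes back to the basement alone.
5. Technician goes to the rooftop with the fuel sample.
6. Technician goes back to the basement alone.
7. Technician goes to the rooftop with the peroxide.
8. Technician goes back to the basement alone.
9. Technician goes to the rooftop with the catalyst vial.
10. Technician goes back to the basement with the solvent jar.
11. Technician goes to the rooftop with the ether can.
12. Technician goes back to the basement alone.
13. Technician goes to the rooftop with the ammonia bottle.
14. Technician goes back to the basement alone.
15. Technician goes to the rooftop with the solvent jar.

Yes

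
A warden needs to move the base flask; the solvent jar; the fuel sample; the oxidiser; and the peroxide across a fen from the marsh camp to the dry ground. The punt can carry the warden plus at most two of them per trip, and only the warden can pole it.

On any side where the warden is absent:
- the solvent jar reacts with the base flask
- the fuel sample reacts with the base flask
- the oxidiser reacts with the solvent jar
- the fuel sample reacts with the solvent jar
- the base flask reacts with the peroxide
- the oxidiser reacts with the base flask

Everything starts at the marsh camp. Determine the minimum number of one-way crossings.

Counting alone: the warden can take at most 2 across per trip to the dry ground, so moving all 5 needs at least 3 loaded trips out, with a return between consecutive ones — at least 5 crossings.
The safety rule pushes this higher. Following every safe sequence of crossings, the most of the 5 that can be at the dry ground as the punt arrives there on crossing 5 is 4 — never all 5.
So no plan with fewer than 7 crossings exists, and this one achieves 7:
1. Warden goes to the dry ground with the base flask and the solvent jar.
2. Warden goes back to the marsh camp with the base flask.
3. Warden goes to the dry ground with the base flask and the peroxide.
4. Warden goes back to the marsh camp with the base flask.
5. Warden goes to the dry ground with the fuel sample and the oxidiser.
6. Warden goes back to the marsh camp with the solvent jar.
7. Warden goes to the dry ground with the base flask and the solvent jar.

7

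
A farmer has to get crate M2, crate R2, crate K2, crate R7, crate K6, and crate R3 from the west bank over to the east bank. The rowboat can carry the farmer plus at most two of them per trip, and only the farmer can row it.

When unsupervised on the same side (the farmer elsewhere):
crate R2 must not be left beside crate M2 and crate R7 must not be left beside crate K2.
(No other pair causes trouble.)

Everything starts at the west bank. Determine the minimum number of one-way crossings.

5

Counting alone: the farmer can take at most 2 across per trip to the east bank, so moving all 6 needs at least 3 loaded trips out, with a return between consecutive ones — at least 5 crossings.
The plan below uses exactly 5 crossings, so it is optimal:
1. Farmer goes to the east bank with crate K2 and crate M2.  [the west bank: crate K6, crate R2, crate R3, crate R7 | the east bank: crate K2, crate M2]
2. Farmer goes back to the west bank alone.  [the west bank: crate K6, crate R2, crate R3, crate R7 | the east bank: crate K2, crate M2]
3. Farmer goes to the east bank with crate K6 and crate R3.  [the west bank: crate R2, crate R7 | the east bank: crate K2, crate K6, crate M2, crate R3]
4. Farmer goes back to the west bank alone.  [the west bank: crate R2, crate R7 | the east bank: crate K2, crate K6, crate M2, crate R3]
5. Farmer goes to the east bank with crate R2 and crate R7.  [the west bank: — | the east bank: crate K2, crate K6, crate M2, crate R2, crate R3, crate R7]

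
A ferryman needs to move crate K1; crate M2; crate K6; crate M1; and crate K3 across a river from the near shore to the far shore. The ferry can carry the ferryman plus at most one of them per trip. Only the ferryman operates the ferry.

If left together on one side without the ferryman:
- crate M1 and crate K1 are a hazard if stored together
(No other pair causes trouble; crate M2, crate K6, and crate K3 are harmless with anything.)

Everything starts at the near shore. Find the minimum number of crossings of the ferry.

Counting alone: the ferryman can take at most 1 across per trip to the far shore, so moving all 5 needs at least 5 loaded trips out, with a return between consecutive ones — at least 9 crossings.
The plan below uses exactly 9 crossings, so it is optimal:
1. Ferryman goes to the far shore with crate K1.  [the near shore: crate K3, crate K6, crate M1, crate M2 | the far shore: crate K1]
2. Ferryman goes back to the near shore alone.  [the near shore: crate K3, crate K6, crate M1, crate M2 | the far shore: crate K1]
3. Ferryman goes to the far shore with crate M2.  [the near shore: crate K3, crate K6, crate M1 | the far shore: crate K1, crate M2]
4. Ferryman goes back to the near shore alone.  [the near shore: crate K3, crate K6, crate M1 | the far shore: crate K1, crate M2]
5. Ferryman goes to the far shore with crate K6.  [the near shore: crate K3, crate M1 | the far shore: crate K1, crate K6, crate M2]
6. Ferryman goes back to the near shore alone.  [the near shore: crate K3, crate M1 | the far shore: crate K1, crate K6, crate M2]
7. Ferryman goes to the far shore with crate K3.  [the near shore: crate M1 | the far shore: crate K1, crate K3, crate K6, crate M2]
8. Ferryman goes back to the near shore alone.  [the near shore: crate M1 | the far shore: crate K1, crate K3, crate K6, crate M2]
9. Ferryman goes to the far shore with crate M1.  [the near shore: — | the far shore: crate K1, crate K3, crate K6, crate M1, crate M2]

9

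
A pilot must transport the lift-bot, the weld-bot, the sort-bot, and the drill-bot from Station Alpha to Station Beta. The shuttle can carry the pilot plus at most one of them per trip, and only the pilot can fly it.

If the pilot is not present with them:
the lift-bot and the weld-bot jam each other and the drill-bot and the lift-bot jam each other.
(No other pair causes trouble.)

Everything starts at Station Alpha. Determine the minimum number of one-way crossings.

Counting alone: the pilot can take at most 1 across per trip to Station Beta, so moving all 4 needs at least 4 loaded trips out, with a return between consecutive ones — at least 7 crossings.
The safety rule pushes this higher. Following every safe sequence of crossings, the most of the 4 that can be at Station Beta as the shuttle arrives there on crossing 7 is 3 — never all 4.
So no plan with fewer than 9 crossings exists, and this one achieves 9:
1. Pilot goes to Station Beta with the lift-bot.  [Station Alpha: the drill-bot, the sort-bot, the weld-bot | Station Beta: the lift-bot]
2. Pilot goes back to Station Alpha alone.  [Station Alpha: the drill-bot, the sort-bot, the weld-bot | Station Beta: the lift-bot]
3. Pilot goes to Station Beta with the weld-bot.  [Station Alpha: the drill-bot, the sort-bot | Station Beta: the lift-bot, the weld-bot]
4. Pilot goes back to Station Alpha with the lift-bot.  [Station Alpha: the drill-bot, the lift-bot, the sort-bot | Station Beta: the weld-bot]
5. Pilot goes to Station Beta with the drill-bot.  [Station Alpha: the lift-bot, the sort-bot | Station Beta: the drill-bot, the weld-bot]
6. Pilot goes back to Station Alpha alone.  [Station Alpha: the lift-bot, the sort-bot | Station Beta: the drill-bot, the weld-bot]
7. Pilot goes to Station Beta with the sort-bot.  [Station Alpha: the lift-bot | Station Beta: the drill-bot, the sort-bot, the weld-bot]
8. Pilot goes back to Station Alpha alone.  [Station Alpha: the lift-bot | Station Beta: the drill-bot, the sort-bot, the weld-bot]
9. Pilot goes to Station Beta with the lift-bot.  [Station Alpha: — | Station Beta: the drill-bot, the lift-bot, the sort-bot, the weld-bot]

9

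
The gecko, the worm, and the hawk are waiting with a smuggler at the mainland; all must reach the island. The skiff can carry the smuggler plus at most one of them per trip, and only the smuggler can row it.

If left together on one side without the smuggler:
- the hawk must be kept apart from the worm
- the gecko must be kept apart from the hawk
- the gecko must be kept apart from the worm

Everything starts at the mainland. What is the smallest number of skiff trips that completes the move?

impossible

Whatever the first load, the items left behind include a forbidden pair without the smuggler. No opening move is safe, so no plan exists.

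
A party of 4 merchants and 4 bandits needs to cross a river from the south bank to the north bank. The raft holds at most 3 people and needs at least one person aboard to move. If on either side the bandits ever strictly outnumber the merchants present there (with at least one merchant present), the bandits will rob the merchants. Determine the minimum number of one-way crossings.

Counting alone: each trip to the north bank takes at most 3 across and each return brings at least 1 back, so after t trips out (and t−1 returns) at most 3t − (t−1) of the 8 are across; that first reaches 8 at t = 4, so at least 7 crossings are needed.
The safety rule pushes this higher. Following every safe sequence of crossings, the most of the 8 that can be at the north bank as the raft arrives there on crossing 7 is 7 — never all 8.
So no plan with fewer than 9 crossings exists, and this one achieves 9:
1. 2 bandits → the north bank.  (the south bank: 4M 2B; the north bank: 0M 2B)
2. 1 bandit ← the south bank.  (the south bank: 4M 3B; the north bank: 0M 1B)
3. 3 bandits → the north bank.  (the south bank: 4M 0B; the north bank: 0M 4B)
4. 1 bandit ← the south bank.  (the south bank: 4M 1B; the north bank: 0M 3B)
5. 3 merchants → the north bank.  (the south bank: 1M 1B; the north bank: 3M 3B)
6. 1 merchant and 1 bandit ← the south bank.  (the south bank: 2M 2B; the north bank: 2M 2B)
7. 2 merchants → the north bank.  (the south bank: 0M 2B; the north bank: 4M 2B)
8. 1 bandit ← the south bank.  (the south bank: 0M 3B; the north bank: 4M 1B)
9. 3 bandits → the north bank.  (the south bank: 0M 0B; the north bank: 4M 4B)

9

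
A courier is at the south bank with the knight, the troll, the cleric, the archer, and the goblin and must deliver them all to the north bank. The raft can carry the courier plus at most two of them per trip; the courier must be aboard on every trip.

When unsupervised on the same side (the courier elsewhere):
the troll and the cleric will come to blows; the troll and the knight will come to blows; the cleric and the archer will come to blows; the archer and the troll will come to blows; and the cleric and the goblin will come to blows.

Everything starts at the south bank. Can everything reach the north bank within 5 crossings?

No

Counting alone: the courier can take at most 2 across per trip to the north bank, so moving all 5 needs at least 3 loaded trips out, with a return between consecutive ones — at least 5 crossings.
The safety rule pushes this higher. Following every safe sequence of crossings, the most of the 5 that can be at the north bank as the raft arrives there on crossing 5 is 4 — never all 5.
So the move cannot be finished within 5 crossings. (The shortest complete plan takes 7:)
1. Courier goes to the north bank with the cleric and the troll.
2. Courier goes back to the south bank with the troll.
3. Courier goes to the north bank with the knight and the troll.
4. Courier goes back to the south bank with the troll.
5. Courier goes to the north bank with the archer and the goblin.
6. Courier goes back to the south bank with the cleric.
7. Courier goes to the north bank with the cleric and the troll.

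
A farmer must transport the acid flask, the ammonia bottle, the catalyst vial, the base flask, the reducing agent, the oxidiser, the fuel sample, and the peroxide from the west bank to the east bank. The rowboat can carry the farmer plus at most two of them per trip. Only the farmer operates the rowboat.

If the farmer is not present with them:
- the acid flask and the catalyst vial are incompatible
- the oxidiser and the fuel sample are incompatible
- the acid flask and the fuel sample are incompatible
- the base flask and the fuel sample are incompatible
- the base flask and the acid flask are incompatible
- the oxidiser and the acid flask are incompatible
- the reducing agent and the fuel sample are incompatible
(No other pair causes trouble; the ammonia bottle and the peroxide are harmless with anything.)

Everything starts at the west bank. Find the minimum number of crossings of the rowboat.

13

Counting alone: the farmer can take at most 2 across per trip to the east bank, so moving all 8 needs at least 4 loaded trips out, with a return between consecutive ones — at least 7 crossings.
The safety rule pushes this higher. Following every safe sequence of crossings, the most of the 8 that can be at the east bank as the rowboat arrives there on crossings 7, 9, 11 is 5, 6, 7 respectively — never all 8.
So no plan with fewer than 13 crossings exists, and this one achieves 13:
1. Farmer goes to the east bank with the acid flask and the fuel sample.
2. Farmer goes back to the west bank with the acid flask.
3. Farmer goes to the east bank with the acid flask and the ammonia bottle.
4. Farmer goes back to the west bank with the acid flask.
5. Farmer goes to the east bank with the acid flask and the catalyst vial.
6. Farmer goes back to the west bank with the acid flask.
7. Farmer goes to the east bank with the acid flask and the peroxide.
8. Farmer goes back to the west bank with the acid flask.
9. Farmer goes to the east bank with the base flask and the oxidiser.
10. Farmer goes back to the west bank with the fuel sample.
11. Farmer goes to the east bank with the acid flask and the reducing agent.
12. Farmer goes back to the west bank with the acid flask.
13. Farmer goes to the east bank with the acid flask and the fuel sample.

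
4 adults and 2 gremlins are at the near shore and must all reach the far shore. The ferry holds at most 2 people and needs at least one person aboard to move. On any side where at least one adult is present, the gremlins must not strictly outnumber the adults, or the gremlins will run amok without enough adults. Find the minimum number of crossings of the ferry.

Counting alone: each trip to the far shore takes at most 2 across and each return brings at least 1 back, so after t trips out (and t−1 returns) at most 2t − (t−1) of the 6 are across; that first reaches 6 at t = 5, so at least 9 crossings are needed.
The plan below uses exactly 9 crossings, so it is optimal:
1. 2 gremlins → the far shore.  (the near shore: 4A 0G; the far shore: 0A 2G)
2. 1 gremlin ← the near shore.  (the near shore: 4A 1G; the far shore: 0A 1G)
3. 2 adults → the far shore.  (the near shore: 2A 1G; the far shore: 2A 1G)
4. 1 gremlin ← the near shore.  (the near shore: 2A 2G; the far shore: 2A 0G)
5. 2 gremlins → the far shore.  (the near shore: 2A 0G; the far shore: 2A 2G)
6. 1 gremlin ← the near shore.  (the near shore: 2A 1G; the far shore: 2A 1G)
7. 1 adult and 1 gremlin → the far shore.  (the near shore: 1A 0G; the far shore: 3A 2G)
8. 1 gremlin ← the near shore.  (the near shore: 1A 1G; the far shore: 3A 1G)
9. 1 adult and 1 gremlin → the far shore.  (the near shore: 0A 0G; the far shore: 4A 2G)

9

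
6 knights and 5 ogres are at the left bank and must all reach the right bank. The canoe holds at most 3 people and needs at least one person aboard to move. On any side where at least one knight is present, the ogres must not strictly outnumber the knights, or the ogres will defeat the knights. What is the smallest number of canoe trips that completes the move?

Counting alone: each trip to the right bank takes at most 3 across and each return brings at least 1 back, so after t trips out (and t−1 returns) at most 3t − (t−1) of the 11 are across; that first reaches 11 at t = 5, so at least 9 crossings are needed.
The plan below uses exactly 9 crossings, so it is optimal:
1. 3 ogres → the right bank.  (the left bank: 6K 2O; the right bank: 0K 3O)
2. 1 ogre ← the left bank.  (the left bank: 6K 3O; the right bank: 0K 2O)
3. 3 knights → the right bank.  (the left bank: 3K 3O; the right bank: 3K 2O)
4. 1 knight ← the left bank.  (the left bank: 4K 3O; the right bank: 2K 2O)
5. 2 knights and 1 ogre → the right bank.  (the left bank: 2K 2O; the right bank: 4K 3O)
6. 1 knight ← the left bank.  (the left bank: 3K 2O; the right bank: 3K 3O)
7. 2 knights and 1 ogre → the right bank.  (the left bank: 1K 1O; the right bank: 5K 4O)
8. 1 knight ← the left bank.  (the left bank: 2K 1O; the right bank: 4K 4O)
9. 2 knights and 1 ogre → the right bank.  (the left bank: 0K 0O; the right bank: 6K 5O)

9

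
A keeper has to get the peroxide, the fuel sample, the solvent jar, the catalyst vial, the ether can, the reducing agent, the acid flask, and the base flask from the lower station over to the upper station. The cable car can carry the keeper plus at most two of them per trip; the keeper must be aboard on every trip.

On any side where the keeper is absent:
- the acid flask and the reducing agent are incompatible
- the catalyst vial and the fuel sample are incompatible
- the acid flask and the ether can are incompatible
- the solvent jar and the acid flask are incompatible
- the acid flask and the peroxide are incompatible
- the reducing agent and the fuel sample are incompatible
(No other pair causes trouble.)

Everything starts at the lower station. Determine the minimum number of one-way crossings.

Counting alone: the keeper can take at most 2 across per trip to the upper station, so moving all 8 needs at least 4 loaded trips out, with a return between consecutive ones — at least 7 crossings.
The safety rule pushes this higher. Following every safe sequence of crossings, the most of the 8 that can be at the upper station as the cable car arrives there on crossing 7 is 6 — never all 8.
So no plan with fewer than 9 crossings exists, and this one achieves 9:
1. Keeper goes to the upper station with the acid flask and the fuel sample.  [the lower station: the base flask, the catalyst vial, the ether can, the peroxide, the reducing agent, the solvent jar | the upper station: the acid flask, the fuel sample]
2. Keeper goes back to the lower station alone.  [the lower station: the base flask, the catalyst vial, the ether can, the peroxide, the reducing agent, the solvent jar | the upper station: the acid flask, the fuel sample]
3. Keeper goes to the upper station with the peroxide and the solvent jar.  [the lower station: the base flask, the catalyst vial, the ether can, the reducing agent | the upper station: the acid flask, the fuel sample, the peroxide, the solvent jar]
4. Keeper goes back to the lower station with the acid flask.  [the lower station: the acid flask, the base flask, the catalyst vial, the ether can, the reducing agent | the upper station: the fuel sample, the peroxide, the solvent jar]
5. Keeper goes to the upper station with the ether can and the reducing agent.  [the lower station: the acid flask, the base flask, the catalyst vial | the upper station: the ether can, the fuel sample, the peroxide, the reducing agent, the solvent jar]
6. Keeper goes back to the lower station with the fuel sample.  [the lower station: the acid flask, the base flask, the catalyst vial, the fuel sample | the upper station: the ether can, the peroxide, the reducing agent, the solvent jar]
7. Keeper goes to the upper station with the base flask and the catalyst vial.  [the lower station: the acid flask, the fuel sample | the upper station: the base flask, the catalyst vial, the ether can, the peroxide, the reducing agent, the solvent jar]
8. Keeper goes back to the lower station alone.  [the lower station: the acid flask, the fuel sample | the upper station: the base flask, the catalyst vial, the ether can, the peroxide, the reducing agent, the solvent jar]
9. Keeper goes to the upper station with the acid flask and the fuel sample.  [the lower station: — | the upper station: the acid flask, the base flask, the catalyst vial, the ether can, the fuel sample, the peroxide, the reducing agent, the solvent jar]

9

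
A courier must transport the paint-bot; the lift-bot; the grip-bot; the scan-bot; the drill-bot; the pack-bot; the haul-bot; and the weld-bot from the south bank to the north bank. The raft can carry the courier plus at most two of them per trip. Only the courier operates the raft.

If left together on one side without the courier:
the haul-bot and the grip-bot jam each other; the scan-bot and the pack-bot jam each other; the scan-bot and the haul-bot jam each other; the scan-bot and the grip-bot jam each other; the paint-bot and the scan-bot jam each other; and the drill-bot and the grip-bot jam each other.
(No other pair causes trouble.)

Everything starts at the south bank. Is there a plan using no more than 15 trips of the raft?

Yes — this plan uses 13 crossings (≤ 15):
1. Courier goes to the north bank with the grip-bot and the scan-bot.
2. Courier goes back to the south bank with the grip-bot.
3. Courier goes to the north bank with the grip-bot and the paint-bot.
4. Courier goes back to the south bank with the scan-bot.
5. Courier goes to the north bank with the lift-bot and the scan-bot.
6. Courier goes back to the south bank with the scan-bot.
7. Courier goes to the north bank with the pack-bot and the scan-bot.
8. Courier goes back to the south bank with the scan-bot.
9. Courier goes to the north bank with the scan-bot and the weld-bot.
10. Courier goes back to the south bank with the scan-bot.
11. Courier goes to the north bank with the drill-bot and the haul-bot.
12. Courier goes back to the south bank with the grip-bot.
13. Courier goes to the north bank with the grip-bot and the scan-bot.

Yes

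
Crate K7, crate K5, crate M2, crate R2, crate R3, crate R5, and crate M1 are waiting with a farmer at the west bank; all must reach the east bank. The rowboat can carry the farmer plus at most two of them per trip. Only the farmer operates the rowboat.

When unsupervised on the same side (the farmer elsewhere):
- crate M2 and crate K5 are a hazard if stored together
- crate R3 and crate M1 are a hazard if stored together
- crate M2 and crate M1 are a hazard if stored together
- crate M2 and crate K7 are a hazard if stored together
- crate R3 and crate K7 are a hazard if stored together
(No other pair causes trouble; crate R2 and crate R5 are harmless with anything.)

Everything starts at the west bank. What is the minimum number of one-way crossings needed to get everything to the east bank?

Counting alone: the farmer can take at most 2 across per trip to the east bank, so moving all 7 needs at least 4 loaded trips out, with a return between consecutive ones — at least 7 crossings.
The safety rule pushes this higher. Following every safe sequence of crossings, the most of the 7 that can be at the east bank as the rowboat arrives there on crossing 7 is 6 — never all 7.
So no plan with fewer than 9 crossings exists, and this one achieves 9:
1. Farmer goes to the east bank with crate M2 and crate R3.  [the west bank: crate K5, crate K7, crate M1, crate R2, crate R5 | the east bank: crate M2, crate R3]
2. Farmer goes back to the west bank alone.  [the west bank: crate K5, crate K7, crate M1, crate R2, crate R5 | the east bank: crate M2, crate R3]
3. Farmer goes to the east bank with crate K7.  [the west bank: crate K5, crate M1, crate R2, crate R5 | the east bank: crate K7, crate M2, crate R3]
4. Farmer goes back to the west bank with crate M2 and crate R3.  [the west bank: crate K5, crate M1, crate M2, crate R2, crate R3, crate R5 | the east bank: crate K7]
5. Farmer goes to the east bank with crate K5 and crate M1.  [the west bank: crate M2, crate R2, crate R3, crate R5 | the east bank: crate K5, crate K7, crate M1]
6. Farmer goes back to the west bank alone.  [the west bank: crate M2, crate R2, crate R3, crate R5 | the east bank: crate K5, crate K7, crate M1]
7. Farmer goes to the east bank with crate R2 and crate R5.  [the west bank: crate M2, crate R3 | the east bank: crate K5, crate K7, crate M1, crate R2, crate R5]
8. Farmer goes back to the west bank alone.  [the west bank: crate M2, crate R3 | the east bank: crate K5, crate K7, crate M1, crate R2, crate R5]
9. Farmer goes to the east bank with crate M2 and crate R3.  [the west bank: — | the east bank: crate K5, crate K7, crate M1, crate M2, crate R2, crate R3, crate R5]

9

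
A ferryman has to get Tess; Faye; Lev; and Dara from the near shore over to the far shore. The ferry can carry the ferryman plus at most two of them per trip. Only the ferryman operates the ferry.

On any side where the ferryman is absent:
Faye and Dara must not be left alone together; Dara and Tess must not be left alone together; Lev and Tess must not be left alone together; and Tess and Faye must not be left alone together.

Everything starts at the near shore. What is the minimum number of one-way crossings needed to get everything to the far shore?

Counting alone: the ferryman can take at most 2 across per trip to the far shore, so moving all 4 needs at least 2 loaded trips out, with a return between consecutive ones — at least 3 crossings.
The safety rule pushes this higher. Following every safe sequence of crossings, the most of the 4 that can be at the far shore as the ferry arrives there on crossing 3 is 3 — never all 4.
So no plan with fewer than 5 crossings exists, and this one achieves 5:
1. Ferryman goes to the far shore with Faye and Tess.  [the near shore: Dara, Lev | the far shore: Faye, Tess]
2. Ferryman goes back to the near shore with Tess.  [the near shore: Dara, Lev, Tess | the far shore: Faye]
3. Ferryman goes to the far shore with Lev and Tess.  [the near shore: Dara | the far shore: Faye, Lev, Tess]
4. Ferryman goes back to the near shore with Tess.  [the near shore: Dara, Tess | the far shore: Faye, Lev]
5. Ferryman goes to the far shore with Dara and Tess.  [the near shore: — | the far shore: Dara, Faye, Lev, Tess]

5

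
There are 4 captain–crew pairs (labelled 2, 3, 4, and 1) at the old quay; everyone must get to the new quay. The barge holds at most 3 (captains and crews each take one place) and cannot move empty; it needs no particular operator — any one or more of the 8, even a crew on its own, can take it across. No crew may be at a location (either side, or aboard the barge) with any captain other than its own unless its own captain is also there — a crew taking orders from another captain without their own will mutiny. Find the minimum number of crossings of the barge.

Counting alone: each trip to the new quay takes at most 3 across and each return brings at least 1 back, so after t trips out (and t−1 returns) at most 3t − (t−1) of the 8 are across; that first reaches 8 at t = 4, so at least 7 crossings are needed.
The safety rule pushes this higher. Following every safe sequence of crossings, the most of the 8 that can be at the new quay as the barge arrives there on crossing 7 is 7 — never all 8.
So no plan with fewer than 9 crossings exists, and this one achieves 9:
1. captain 2 and crew 2 cross → the new quay.
2. captain 2 crosses ← the old quay.
3. captain 2, captain 3, and crew 3 cross → the new quay.
4. captain 2 and crew 2 cross ← the old quay.
5. captain 1, captain 2, and captain 4 cross → the new quay.
6. crew 3 crosses ← the old quay.
7. crew 2 and crew 3 cross → the new quay.
8. crew 2 crosses ← the old quay.
9. crew 1, crew 2, and crew 4 cross → the new quay.

9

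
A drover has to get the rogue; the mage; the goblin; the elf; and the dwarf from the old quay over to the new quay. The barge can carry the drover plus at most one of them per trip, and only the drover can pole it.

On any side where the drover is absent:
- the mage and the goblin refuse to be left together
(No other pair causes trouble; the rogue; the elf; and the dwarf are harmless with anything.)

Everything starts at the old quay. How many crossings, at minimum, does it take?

9

Counting alone: the drover can take at most 1 across per trip to the new quay, so moving all 5 needs at least 5 loaded trips out, with a return between consecutive ones — at least 9 crossings.
The plan below uses exactly 9 crossings, so it is optimal:
1. Drover goes to the new quay with the mage.  [the old quay: the dwarf, the elf, the goblin, the rogue | the new quay: the mage]
2. Drover goes back to the old quay alone.  [the old quay: the dwarf, the elf, the goblin, the rogue | the new quay: the mage]
3. Drover goes to the new quay with the rogue.  [the old quay: the dwarf, the elf, the goblin | the new quay: the mage, the rogue]
4. Drover goes back to the old quay alone.  [the old quay: the dwarf, the elf, the goblin | the new quay: the mage, the rogue]
5. Drover goes to the new quay with the elf.  [the old quay: the dwarf, the goblin | the new quay: the elf, the mage, the rogue]
6. Drover goes back to the old quay alone.  [the old quay: the dwarf, the goblin | the new quay: the elf, the mage, the rogue]
7. Drover goes to the new quay with the dwarf.  [the old quay: the goblin | the new quay: the dwarf, the elf, the mage, the rogue]
8. Drover goes back to the old quay alone.  [the old quay: the goblin | the new quay: the dwarf, the elf, the mage, the rogue]
9. Drover goes to the new quay with the goblin.  [the old quay: — | the new quay: the dwarf, the elf, the goblin, the mage, the rogue]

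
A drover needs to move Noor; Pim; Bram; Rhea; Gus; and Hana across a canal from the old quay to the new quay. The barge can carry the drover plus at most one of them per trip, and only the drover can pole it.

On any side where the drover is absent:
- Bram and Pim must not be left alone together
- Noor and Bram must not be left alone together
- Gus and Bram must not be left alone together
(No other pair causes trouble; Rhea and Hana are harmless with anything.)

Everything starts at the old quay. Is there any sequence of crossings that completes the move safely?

No

Following every safe sequence of crossings from the start, the most of the 6 that can be at the new quay as the barge arrives there on crossings 1, 3, 5, 7 is 1, 2, 3, 4 respectively; the best ever achieved is 4 of 6.
From crossing 9 on, no configuration arises that was not already reachable earlier: only 36 distinct safe configurations (who is on which side, and where the barge is) can ever be reached, none of them has everyone across, and every continuation just revisits them. So no valid plan exists.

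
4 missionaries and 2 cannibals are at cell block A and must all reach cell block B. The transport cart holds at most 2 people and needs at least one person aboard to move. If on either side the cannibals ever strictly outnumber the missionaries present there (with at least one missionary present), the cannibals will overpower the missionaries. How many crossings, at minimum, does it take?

Counting alone: each trip to cell block B takes at most 2 across and each return brings at least 1 back, so after t trips out (and t−1 returns) at most 2t − (t−1) of the 6 are across; that first reaches 6 at t = 5, so at least 9 crossings are needed.
The plan below uses exactly 9 crossings, so it is optimal:
1. 2 cannibals → cell block B.  (cell block A: 4M 0C; cell block B: 0M 2C)
2. 1 cannibal ← cell block A.  (cell block A: 4M 1C; cell block B: 0M 1C)
3. 2 missionaries → cell block B.  (cell block A: 2M 1C; cell block B: 2M 1C)
4. 1 cannibal ← cell block A.  (cell block A: 2M 2C; cell block B: 2M 0C)
5. 2 cannibals → cell block B.  (cell block A: 2M 0C; cell block B: 2M 2C)
6. 1 cannibal ← cell block A.  (cell block A: 2M 1C; cell block B: 2M 1C)
7. 1 missionary and 1 cannibal → cell block B.  (cell block A: 1M 0C; cell block B: 3M 2C)
8. 1 cannibal ← cell block A.  (cell block A: 1M 1C; cell block B: 3M 1C)
9. 1 missionary and 1 cannibal → cell block B.  (cell block A: 0M 0C; cell block B: 4M 2C)

9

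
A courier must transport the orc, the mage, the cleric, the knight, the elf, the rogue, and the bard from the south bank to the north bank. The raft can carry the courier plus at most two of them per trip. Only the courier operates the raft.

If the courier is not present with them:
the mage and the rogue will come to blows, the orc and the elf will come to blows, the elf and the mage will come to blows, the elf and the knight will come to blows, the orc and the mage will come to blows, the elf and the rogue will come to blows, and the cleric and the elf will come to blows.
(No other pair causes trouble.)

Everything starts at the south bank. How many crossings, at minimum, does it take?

Counting alone: the courier can take at most 2 across per trip to the north bank, so moving all 7 needs at least 4 loaded trips out, with a return between consecutive ones — at least 7 crossings.
The safety rule pushes this higher. Following every safe sequence of crossings, the most of the 7 that can be at the north bank as the raft arrives there on crossings 7, 9 is 5, 6 respectively — never all 7.
So no plan with fewer than 11 crossings exists, and this one achieves 11:
1. Courier goes to the north bank with the elf and the mage.  [the south bank: the bard, the cleric, the knight, the orc, the rogue | the north bank: the elf, the mage]
2. Courier goes back to the south bank with the mage.  [the south bank: the bard, the cleric, the knight, the mage, the orc, the rogue | the north bank: the elf]
3. Courier goes to the north bank with the orc and the rogue.  [the south bank: the bard, the cleric, the knight, the mage | the north bank: the elf, the orc, the rogue]
4. Courier goes back to the south bank with the elf.  [the south bank: the bard, the cleric, the elf, the knight, the mage | the north bank: the orc, the rogue]
5. Courier goes to the north bank with the cleric and the elf.  [the south bank: the bard, the knight, the mage | the north bank: the cleric, the elf, the orc, the rogue]
6. Courier goes back to the south bank with the elf.  [the south bank: the bard, the elf, the knight, the mage | the north bank: the cleric, the orc, the rogue]
7. Courier goes to the north bank with the knight and the mage.  [the south bank: the bard, the elf | the north bank: the cleric, the knight, the mage, the orc, the rogue]
8. Courier goes back to the south bank with the mage.  [the south bank: the bard, the elf, the mage | the north bank: the cleric, the knight, the orc, the rogue]
9. Courier goes to the north bank with the bard and the mage.  [the south bank: the elf | the north bank: the bard, the cleric, the knight, the mage, the orc, the rogue]
10. Courier goes back to the south bank with the mage.  [the south bank: the elf, the mage | the north bank: the bard, the cleric, the knight, the orc, the rogue]
11. Courier goes to the north bank with the elf and the mage.  [the south bank: — | the north bank: the bard, the cleric, the elf, the knight, the mage, the orc, the rogue]

11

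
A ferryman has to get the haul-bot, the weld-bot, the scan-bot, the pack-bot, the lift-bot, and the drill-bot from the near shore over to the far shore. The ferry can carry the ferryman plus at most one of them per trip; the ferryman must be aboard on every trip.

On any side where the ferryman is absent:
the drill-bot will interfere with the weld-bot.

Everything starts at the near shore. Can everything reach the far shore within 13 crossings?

Yes

Yes — this plan uses 11 crossings (≤ 13):
1. Ferryman goes to the far shore with the weld-bot.
2. Ferryman goes back to the near shore alone.
3. Ferryman goes to the far shore with the haul-bot.
4. Ferryman goes back to the near shore alone.
5. Ferryman goes to the far shore with the scan-bot.
6. Ferryman goes back to the near shore alone.
7. Ferryman goes to the far shore with the pack-bot.
8. Ferryman goes back to the near shore alone.
9. Ferryman goes to the far shore with the lift-bot.
10. Ferryman goes back to the near shore alone.
11. Ferryman goes to the far shore with the drill-bot.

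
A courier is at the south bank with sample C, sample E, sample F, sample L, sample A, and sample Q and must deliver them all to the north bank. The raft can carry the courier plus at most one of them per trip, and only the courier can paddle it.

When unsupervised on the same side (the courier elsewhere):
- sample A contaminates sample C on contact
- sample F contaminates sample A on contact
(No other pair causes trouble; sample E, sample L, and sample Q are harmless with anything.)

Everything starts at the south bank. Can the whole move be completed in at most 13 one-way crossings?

Yes

Yes — this plan uses 13 crossings (≤ 13):
1. Courier goes to the north bank with sample A.
2. Courier goes back to the south bank alone.
3. Courier goes to the north bank with sample C.
4. Courier goes back to the south bank with sample A.
5. Courier goes to the north bank with sample F.
6. Courier goes back to the south bank alone.
7. Courier goes to the north bank with sample E.
8. Courier goes back to the south bank alone.
9. Courier goes to the north bank with sample L.
10. Courier goes back to the south bank alone.
11. Courier goes to the north bank with sample Q.
12. Courier goes back to the south bank alone.
13. Courier goes to the north bank with sample A.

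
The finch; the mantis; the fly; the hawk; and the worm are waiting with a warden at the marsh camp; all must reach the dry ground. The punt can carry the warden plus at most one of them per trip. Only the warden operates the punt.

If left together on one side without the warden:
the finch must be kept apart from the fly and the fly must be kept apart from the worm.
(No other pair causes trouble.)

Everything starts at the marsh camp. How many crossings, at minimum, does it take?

Counting alone: the warden can take at most 1 across per trip to the dry ground, so moving all 5 needs at least 5 loaded trips out, with a return between consecutive ones — at least 9 crossings.
The safety rule pushes this higher. Following every safe sequence of crossings, the most of the 5 that can be at the dry ground as the punt arrives there on crossing 9 is 4 — never all 5.
So no plan with fewer than 11 crossings exists, and this one achieves 11:
1. Warden goes to the dry ground with the fly.
2. Warden goes back to the marsh camp alone.
3. Warden goes to the dry ground with the finch.
4. Warden goes back to the marsh camp with the fly.
5. Warden goes to the dry ground with the worm.
6. Warden goes back to the marsh camp alone.
7. Warden goes to the dry ground with the mantis.
8. Warden goes back to the marsh camp alone.
9. Warden goes to the dry ground with the hawk.
10. Warden goes back to the marsh camp alone.
11. Warden goes to the dry ground with the fly.

11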